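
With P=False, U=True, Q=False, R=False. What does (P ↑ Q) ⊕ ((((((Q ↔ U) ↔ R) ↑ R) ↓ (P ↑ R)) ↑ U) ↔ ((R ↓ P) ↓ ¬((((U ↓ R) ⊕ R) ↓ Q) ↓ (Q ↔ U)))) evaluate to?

True

P ↑ Q = False ↑ False = True
Q ↔ U = False ↔ True = False
(Q ↔ U) ↔ R = False ↔ False = True
((Q ↔ U) ↔ R) ↑ R = True ↑ False = True
P ↑ R = False ↑ False = True
(((Q ↔ U) ↔ R) ↑ R) ↓ (P ↑ R) = True ↓ True = False
((((Q ↔ U) ↔ R) ↑ R) ↓ (P ↑ R)) ↑ U = False ↑ True = True
R ↓ P = False ↓ False = True
U ↓ R = True ↓ False = False
(U ↓ R) ⊕ R = False ⊕ False = False
((U ↓ R) ⊕ R) ↓ Q = False ↓ False = True
Q ↔ U = False ↔ True = False
(((U ↓ R) ⊕ R) ↓ Q) ↓ (Q ↔ U) = True ↓ False = False
¬((((U ↓ R) ⊕ R) ↓ Q) ↓ (Q ↔ U)) = ¬False = True
(R ↓ P) ↓ ¬((((U ↓ R) ⊕ R) ↓ Q) ↓ (Q ↔ U)) = True ↓ True = False
(((((Q ↔ U) ↔ R) ↑ R) ↓ (P ↑ R)) ↑ U) ↔ ((R ↓ P) ↓ ¬((((U ↓ R) ⊕ R) ↓ Q) ↓ (Q ↔ U))) = True ↔ False = False
(P ↑ Q) ⊕ ((((((Q ↔ U) ↔ R) ↑ R) ↓ (P ↑ R)) ↑ U) ↔ ((R ↓ P) ↓ ¬((((U ↓ R) ⊕ R) ↓ Q) ↓ (Q ↔ U)))) = True ⊕ False = True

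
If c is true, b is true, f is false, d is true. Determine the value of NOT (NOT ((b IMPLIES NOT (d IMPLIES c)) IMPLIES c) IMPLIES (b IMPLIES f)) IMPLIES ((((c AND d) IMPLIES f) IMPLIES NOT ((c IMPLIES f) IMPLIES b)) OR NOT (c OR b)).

d IMPLIES c = T IMPLIES T = T
NOT (d IMPLIES c) = NOT T = F
b IMPLIES NOT (d IMPLIES c) = T IMPLIES F = F
(b IMPLIES NOT (d IMPLIES c)) IMPLIES c = F IMPLIES T = T
NOT ((b IMPLIES NOT (d IMPLIES c)) IMPLIES c) = NOT T = F
b IMPLIES f = T IMPLIES F = F
NOT ((b IMPLIES NOT (d IMPLIES c)) IMPLIES c) IMPLIES (b IMPLIES f) = F IMPLIES F = T
NOT (NOT ((b IMPLIES NOT (d IMPLIES c)) IMPLIES c) IMPLIES (b IMPLIES f)) = NOT T = F
c AND d = T AND T = T
(c AND d) IMPLIES f = T IMPLIES F = F
c IMPLIES f = T IMPLIES F = F
(c IMPLIES f) IMPLIES b = F IMPLIES T = T
NOT ((c IMPLIES f) IMPLIES b) = NOT T = F
((c AND d) IMPLIES f) IMPLIES NOT ((c IMPLIES f) IMPLIES b) = F IMPLIES F = T
c OR b = T OR T = T
NOT (c OR b) = NOT T = F
(((c AND d) IMPLIES f) IMPLIES NOT ((c IMPLIES f) IMPLIES b)) OR NOT (c OR b) = T OR F = T
NOT (NOT ((b IMPLIES NOT (d IMPLIES c)) IMPLIES c) IMPLIES (b IMPLIES f)) IMPLIES ((((c AND d) IMPLIES f) IMPLIES NOT ((c IMPLIES f) IMPLIES b)) OR NOT (c OR b)) = F IMPLIES T = T

T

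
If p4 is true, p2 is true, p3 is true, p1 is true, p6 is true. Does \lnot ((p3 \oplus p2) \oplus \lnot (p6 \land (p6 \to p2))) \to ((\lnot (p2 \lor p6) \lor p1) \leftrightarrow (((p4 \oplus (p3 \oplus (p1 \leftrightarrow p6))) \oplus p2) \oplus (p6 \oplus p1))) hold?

Substituting p4=\text{True}, p2=\text{True}, p3=\text{True}, p1=\text{True}, p6=\text{True}:
p3 \oplus p2 = \text{True} \oplus \text{True} = \text{False}
p6 \to p2 = \text{True} \to \text{True} = \text{True}
p6 \land (p6 \to p2) = \text{True} \land \text{True} = \text{True}
\lnot (p6 \land (p6 \to p2)) = \lnot \text{True} = \text{False}
(p3 \oplus p2) \oplus \lnot (p6 \land (p6 \to p2)) = \text{False} \oplus \text{False} = \text{False}
\lnot ((p3 \oplus p2) \oplus \lnot (p6 \land (p6 \to p2))) = \lnot \text{False} = \text{True}
p2 \lor p6 = \text{True} \lor \text{True} = \text{True}
\lnot (p2 \lor p6) = \lnot \text{True} = \text{False}
\lnot (p2 \lor p6) \lor p1 = \text{False} \lor \text{True} = \text{True}
p1 \leftrightarrow p6 = \text{True} \leftrightarrow \text{True} = \text{True}
p3 \oplus (p1 \leftrightarrow p6) = \text{True} \oplus \text{True} = \text{False}
p4 \oplus (p3 \oplus (p1 \leftrightarrow p6)) = \text{True} \oplus \text{False} = \text{True}
(p4 \oplus (p3 \oplus (p1 \leftrightarrow p6))) \oplus p2 = \text{True} \oplus \text{True} = \text{False}
p6 \oplus p1 = \text{True} \oplus \text{True} = \text{False}
((p4 \oplus (p3 \oplus (p1 \leftrightarrow p6))) \oplus p2) \oplus (p6 \oplus p1) = \text{False} \oplus \text{False} = \text{False}
(\lnot (p2 \lor p6) \lor p1) \leftrightarrow (((p4 \oplus (p3 \oplus (p1 \leftrightarrow p6))) \oplus p2) \oplus (p6 \oplus p1)) = \text{True} \leftrightarrow \text{False} = \text{False}
\lnot ((p3 \oplus p2) \oplus \lnot (p6 \land (p6 \to p2))) \to ((\lnot (p2 \lor p6) \lor p1) \leftrightarrow (((p4 \oplus (p3 \oplus (p1 \leftrightarrow p6))) \oplus p2) \oplus (p6 \oplus p1))) = \text{True} \to \text{False} = \text{False}

\text{False}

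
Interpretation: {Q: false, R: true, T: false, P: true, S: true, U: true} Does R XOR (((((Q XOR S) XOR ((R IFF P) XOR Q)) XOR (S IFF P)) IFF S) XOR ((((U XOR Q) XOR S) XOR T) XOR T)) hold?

false

Q XOR S = false XOR true = true
R IFF P = true IFF true = true
(R IFF P) XOR Q = true XOR false = true
(Q XOR S) XOR ((R IFF P) XOR Q) = true XOR true = false
S IFF P = true IFF true = true
((Q XOR S) XOR ((R IFF P) XOR Q)) XOR (S IFF P) = false XOR true = true
(((Q XOR S) XOR ((R IFF P) XOR Q)) XOR (S IFF P)) IFF S = true IFF true = true
U XOR Q = true XOR false = true
(U XOR Q) XOR S = true XOR true = false
((U XOR Q) XOR S) XOR T = false XOR false = false
(((U XOR Q) XOR S) XOR T) XOR T = false XOR false = false
((((Q XOR S) XOR ((R IFF P) XOR Q)) XOR (S IFF P)) IFF S) XOR ((((U XOR Q) XOR S) XOR T) XOR T) = true XOR false = true
R XOR (((((Q XOR S) XOR ((R IFF P) XOR Q)) XOR (S IFF P)) IFF S) XOR ((((U XOR Q) XOR S) XOR T) XOR T)) = true XOR true = false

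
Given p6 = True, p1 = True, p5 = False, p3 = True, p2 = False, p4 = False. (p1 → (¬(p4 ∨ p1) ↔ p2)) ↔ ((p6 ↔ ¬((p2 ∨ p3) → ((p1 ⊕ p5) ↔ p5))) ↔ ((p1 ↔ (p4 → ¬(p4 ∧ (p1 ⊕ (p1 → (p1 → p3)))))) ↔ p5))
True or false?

False

p4 ∨ p1 = False ∨ True = True
¬(p4 ∨ p1) = ¬True = False
¬(p4 ∨ p1) ↔ p2 = False ↔ False = True
p1 → (¬(p4 ∨ p1) ↔ p2) = True → True = True
p2 ∨ p3 = False ∨ True = True
p1 ⊕ p5 = True ⊕ False = True
(p1 ⊕ p5) ↔ p5 = True ↔ False = False
(p2 ∨ p3) → ((p1 ⊕ p5) ↔ p5) = True → False = False
¬((p2 ∨ p3) → ((p1 ⊕ p5) ↔ p5)) = ¬False = True
p6 ↔ ¬((p2 ∨ p3) → ((p1 ⊕ p5) ↔ p5)) = True ↔ True = True
p1 → p3 = True → True = True
p1 → (p1 → p3) = True → True = True
p1 ⊕ (p1 → (p1 → p3)) = True ⊕ True = False
p4 ∧ (p1 ⊕ (p1 → (p1 → p3))) = False ∧ False = False
¬(p4 ∧ (p1 ⊕ (p1 → (p1 → p3)))) = ¬False = True
p4 → ¬(p4 ∧ (p1 ⊕ (p1 → (p1 → p3)))) = False → True = True
p1 ↔ (p4 → ¬(p4 ∧ (p1 ⊕ (p1 → (p1 → p3))))) = True ↔ True = True
(p1 ↔ (p4 → ¬(p4 ∧ (p1 ⊕ (p1 → (p1 → p3)))))) ↔ p5 = True ↔ False = False
(p6 ↔ ¬((p2 ∨ p3) → ((p1 ⊕ p5) ↔ p5))) ↔ ((p1 ↔ (p4 → ¬(p4 ∧ (p1 ⊕ (p1 → (p1 → p3)))))) ↔ p5) = True ↔ False = False
(p1 → (¬(p4 ∨ p1) ↔ p2)) ↔ ((p6 ↔ ¬((p2 ∨ p3) → ((p1 ⊕ p5) ↔ p5))) ↔ ((p1 ↔ (p4 → ¬(p4 ∧ (p1 ⊕ (p1 → (p1 → p3)))))) ↔ p5)) = True ↔ False = False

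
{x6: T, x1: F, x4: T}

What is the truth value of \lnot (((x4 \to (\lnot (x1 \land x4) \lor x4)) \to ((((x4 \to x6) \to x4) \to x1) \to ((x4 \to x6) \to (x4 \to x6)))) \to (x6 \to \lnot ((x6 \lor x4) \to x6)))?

x1 \land x4 = F \land T = F
\lnot (x1 \land x4) = \lnot F = T
\lnot (x1 \land x4) \lor x4 = T \lor T = T
x4 \to (\lnot (x1 \land x4) \lor x4) = T \to T = T
x4 \to x6 = T \to T = T
(x4 \to x6) \to x4 = T \to T = T
((x4 \to x6) \to x4) \to x1 = T \to F = F
x4 \to x6 = T \to T = T
x4 \to x6 = T \to T = T
(x4 \to x6) \to (x4 \to x6) = T \to T = T
(((x4 \to x6) \to x4) \to x1) \to ((x4 \to x6) \to (x4 \to x6)) = F \to T = T
(x4 \to (\lnot (x1 \land x4) \lor x4)) \to ((((x4 \to x6) \to x4) \to x1) \to ((x4 \to x6) \to (x4 \to x6))) = T \to T = T
x6 \lor x4 = T \lor T = T
(x6 \lor x4) \to x6 = T \to T = T
\lnot ((x6 \lor x4) \to x6) = \lnot T = F
x6 \to \lnot ((x6 \lor x4) \to x6) = T \to F = F
((x4 \to (\lnot (x1 \land x4) \lor x4)) \to ((((x4 \to x6) \to x4) \to x1) \to ((x4 \to x6) \to (x4 \to x6)))) \to (x6 \to \lnot ((x6 \lor x4) \to x6)) = T \to F = F
\lnot (((x4 \to (\lnot (x1 \land x4) \lor x4)) \to ((((x4 \to x6) \to x4) \to x1) \to ((x4 \to x6) \to (x4 \to x6)))) \to (x6 \to \lnot ((x6 \lor x4) \to x6))) = \lnot F = T

T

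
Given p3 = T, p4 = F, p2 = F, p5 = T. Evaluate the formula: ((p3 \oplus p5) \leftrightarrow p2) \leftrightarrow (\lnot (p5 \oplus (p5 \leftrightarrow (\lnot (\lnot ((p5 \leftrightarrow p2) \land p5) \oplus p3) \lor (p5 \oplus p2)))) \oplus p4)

T

p3 \oplus p5 = T \oplus T = F
(p3 \oplus p5) \leftrightarrow p2 = F \leftrightarrow F = T
p5 \leftrightarrow p2 = T \leftrightarrow F = F
(p5 \leftrightarrow p2) \land p5 = F \land T = F
\lnot ((p5 \leftrightarrow p2) \land p5) = \lnot F = T
\lnot ((p5 \leftrightarrow p2) \land p5) \oplus p3 = T \oplus T = F
\lnot (\lnot ((p5 \leftrightarrow p2) \land p5) \oplus p3) = \lnot F = T
p5 \oplus p2 = T \oplus F = T
\lnot (\lnot ((p5 \leftrightarrow p2) \land p5) \oplus p3) \lor (p5 \oplus p2) = T \lor T = T
p5 \leftrightarrow (\lnot (\lnot ((p5 \leftrightarrow p2) \land p5) \oplus p3) \lor (p5 \oplus p2)) = T \leftrightarrow T = T
p5 \oplus (p5 \leftrightarrow (\lnot (\lnot ((p5 \leftrightarrow p2) \land p5) \oplus p3) \lor (p5 \oplus p2))) = T \oplus T = F
\lnot (p5 \oplus (p5 \leftrightarrow (\lnot (\lnot ((p5 \leftrightarrow p2) \land p5) \oplus p3) \lor (p5 \oplus p2)))) = \lnot F = T
\lnot (p5 \oplus (p5 \leftrightarrow (\lnot (\lnot ((p5 \leftrightarrow p2) \land p5) \oplus p3) \lor (p5 \oplus p2)))) \oplus p4 = T \oplus F = T
((p3 \oplus p5) \leftrightarrow p2) \leftrightarrow (\lnot (p5 \oplus (p5 \leftrightarrow (\lnot (\lnot ((p5 \leftrightarrow p2) \land p5) \oplus p3) \lor (p5 \oplus p2)))) \oplus p4) = T \leftrightarrow T = T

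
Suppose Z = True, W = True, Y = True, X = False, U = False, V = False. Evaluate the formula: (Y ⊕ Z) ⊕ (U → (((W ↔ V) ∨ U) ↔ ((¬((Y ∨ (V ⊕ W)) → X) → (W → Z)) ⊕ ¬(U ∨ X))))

True

Y ⊕ Z = True ⊕ True = False
W ↔ V = True ↔ False = False
(W ↔ V) ∨ U = False ∨ False = False
V ⊕ W = False ⊕ True = True
Y ∨ (V ⊕ W) = True ∨ True = True
(Y ∨ (V ⊕ W)) → X = True → False = False
¬((Y ∨ (V ⊕ W)) → X) = ¬False = True
W → Z = True → True = True
¬((Y ∨ (V ⊕ W)) → X) → (W → Z) = True → True = True
U ∨ X = False ∨ False = False
¬(U ∨ X) = ¬False = True
(¬((Y ∨ (V ⊕ W)) → X) → (W → Z)) ⊕ ¬(U ∨ X) = True ⊕ True = False
((W ↔ V) ∨ U) ↔ ((¬((Y ∨ (V ⊕ W)) → X) → (W → Z)) ⊕ ¬(U ∨ X)) = False ↔ False = True
U → (((W ↔ V) ∨ U) ↔ ((¬((Y ∨ (V ⊕ W)) → X) → (W → Z)) ⊕ ¬(U ∨ X))) = False → True = True
(Y ⊕ Z) ⊕ (U → (((W ↔ V) ∨ U) ↔ ((¬((Y ∨ (V ⊕ W)) → X) → (W → Z)) ⊕ ¬(U ∨ X)))) = False ⊕ True = True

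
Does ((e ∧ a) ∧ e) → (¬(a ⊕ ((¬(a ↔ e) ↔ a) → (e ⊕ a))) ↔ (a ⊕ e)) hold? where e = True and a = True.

e ∧ a = True ∧ True = True
(e ∧ a) ∧ e = True ∧ True = True
a ↔ e = True ↔ True = True
¬(a ↔ e) = ¬True = False
¬(a ↔ e) ↔ a = False ↔ True = False
e ⊕ a = True ⊕ True = False
(¬(a ↔ e) ↔ a) → (e ⊕ a) = False → False = True
a ⊕ ((¬(a ↔ e) ↔ a) → (e ⊕ a)) = True ⊕ True = False
¬(a ⊕ ((¬(a ↔ e) ↔ a) → (e ⊕ a))) = ¬False = True
a ⊕ e = True ⊕ True = False
¬(a ⊕ ((¬(a ↔ e) ↔ a) → (e ⊕ a))) ↔ (a ⊕ e) = True ↔ False = False
((e ∧ a) ∧ e) → (¬(a ⊕ ((¬(a ↔ e) ↔ a) → (e ⊕ a))) ↔ (a ⊕ e)) = True → False = False

False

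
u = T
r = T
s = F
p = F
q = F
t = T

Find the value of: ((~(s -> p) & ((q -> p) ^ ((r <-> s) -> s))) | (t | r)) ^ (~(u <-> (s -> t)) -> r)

s -> p = F -> F = T
~(s -> p) = ~T = F
q -> p = F -> F = T
r <-> s = T <-> F = F
(r <-> s) -> s = F -> F = T
(q -> p) ^ ((r <-> s) -> s) = T ^ T = F
~(s -> p) & ((q -> p) ^ ((r <-> s) -> s)) = F & F = F
t | r = T | T = T
(~(s -> p) & ((q -> p) ^ ((r <-> s) -> s))) | (t | r) = F | T = T
s -> t = F -> T = T
u <-> (s -> t) = T <-> T = T
~(u <-> (s -> t)) = ~T = F
~(u <-> (s -> t)) -> r = F -> T = T
((~(s -> p) & ((q -> p) ^ ((r <-> s) -> s))) | (t | r)) ^ (~(u <-> (s -> t)) -> r) = T ^ T = F

F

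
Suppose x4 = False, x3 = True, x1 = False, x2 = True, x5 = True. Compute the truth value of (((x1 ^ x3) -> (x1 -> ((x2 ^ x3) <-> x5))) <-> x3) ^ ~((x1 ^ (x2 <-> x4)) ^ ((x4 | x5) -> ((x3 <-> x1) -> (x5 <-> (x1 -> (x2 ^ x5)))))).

True

Substituting x4=False, x3=True, x1=False, x2=True, x5=True:
x1 ^ x3 = False ^ True = True
x2 ^ x3 = True ^ True = False
(x2 ^ x3) <-> x5 = False <-> True = False
x1 -> ((x2 ^ x3) <-> x5) = False -> False = True
(x1 ^ x3) -> (x1 -> ((x2 ^ x3) <-> x5)) = True -> True = True
((x1 ^ x3) -> (x1 -> ((x2 ^ x3) <-> x5))) <-> x3 = True <-> True = True
x2 <-> x4 = True <-> False = False
x1 ^ (x2 <-> x4) = False ^ False = False
x4 | x5 = False | True = True
x3 <-> x1 = True <-> False = False
x2 ^ x5 = True ^ True = False
x1 -> (x2 ^ x5) = False -> False = True
x5 <-> (x1 -> (x2 ^ x5)) = True <-> True = True
(x3 <-> x1) -> (x5 <-> (x1 -> (x2 ^ x5))) = False -> True = True
(x4 | x5) -> ((x3 <-> x1) -> (x5 <-> (x1 -> (x2 ^ x5)))) = True -> True = True
(x1 ^ (x2 <-> x4)) ^ ((x4 | x5) -> ((x3 <-> x1) -> (x5 <-> (x1 -> (x2 ^ x5))))) = False ^ True = True
~((x1 ^ (x2 <-> x4)) ^ ((x4 | x5) -> ((x3 <-> x1) -> (x5 <-> (x1 -> (x2 ^ x5)))))) = ~True = False
(((x1 ^ x3) -> (x1 -> ((x2 ^ x3) <-> x5))) <-> x3) ^ ~((x1 ^ (x2 <-> x4)) ^ ((x4 | x5) -> ((x3 <-> x1) -> (x5 <-> (x1 -> (x2 ^ x5)))))) = True ^ False = True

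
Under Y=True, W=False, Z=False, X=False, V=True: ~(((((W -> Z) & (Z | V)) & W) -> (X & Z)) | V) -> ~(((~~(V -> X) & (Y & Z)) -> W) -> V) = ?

True

W -> Z = False -> False = True
Z | V = False | True = True
(W -> Z) & (Z | V) = True & True = True
((W -> Z) & (Z | V)) & W = True & False = False
X & Z = False & False = False
(((W -> Z) & (Z | V)) & W) -> (X & Z) = False -> False = True
((((W -> Z) & (Z | V)) & W) -> (X & Z)) | V = True | True = True
~(((((W -> Z) & (Z | V)) & W) -> (X & Z)) | V) = ~True = False
V -> X = True -> False = False
~(V -> X) = ~False = True
~~(V -> X) = ~True = False
Y & Z = True & False = False
~~(V -> X) & (Y & Z) = False & False = False
(~~(V -> X) & (Y & Z)) -> W = False -> False = True
((~~(V -> X) & (Y & Z)) -> W) -> V = True -> True = True
~(((~~(V -> X) & (Y & Z)) -> W) -> V) = ~True = False
~(((((W -> Z) & (Z | V)) & W) -> (X & Z)) | V) -> ~(((~~(V -> X) & (Y & Z)) -> W) -> V) = False -> False = True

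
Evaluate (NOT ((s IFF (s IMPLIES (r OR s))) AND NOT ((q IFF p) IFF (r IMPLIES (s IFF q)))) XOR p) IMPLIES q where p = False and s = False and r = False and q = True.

True

r OR s = False OR False = False
s IMPLIES (r OR s) = False IMPLIES False = True
s IFF (s IMPLIES (r OR s)) = False IFF True = False
q IFF p = True IFF False = False
s IFF q = False IFF True = False
r IMPLIES (s IFF q) = False IMPLIES False = True
(q IFF p) IFF (r IMPLIES (s IFF q)) = False IFF True = False
NOT ((q IFF p) IFF (r IMPLIES (s IFF q))) = NOT False = True
(s IFF (s IMPLIES (r OR s))) AND NOT ((q IFF p) IFF (r IMPLIES (s IFF q))) = False AND True = False
NOT ((s IFF (s IMPLIES (r OR s))) AND NOT ((q IFF p) IFF (r IMPLIES (s IFF q)))) = NOT False = True
NOT ((s IFF (s IMPLIES (r OR s))) AND NOT ((q IFF p) IFF (r IMPLIES (s IFF q)))) XOR p = True XOR False = True
(NOT ((s IFF (s IMPLIES (r OR s))) AND NOT ((q IFF p) IFF (r IMPLIES (s IFF q)))) XOR p) IMPLIES q = True IMPLIES True = True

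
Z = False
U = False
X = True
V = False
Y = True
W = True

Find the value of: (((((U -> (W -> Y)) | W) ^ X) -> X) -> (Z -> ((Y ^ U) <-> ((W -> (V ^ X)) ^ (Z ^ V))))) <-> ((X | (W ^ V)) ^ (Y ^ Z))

W -> Y = True -> True = True
U -> (W -> Y) = False -> True = True
(U -> (W -> Y)) | W = True | True = True
((U -> (W -> Y)) | W) ^ X = True ^ True = False
(((U -> (W -> Y)) | W) ^ X) -> X = False -> True = True
Y ^ U = True ^ False = True
V ^ X = False ^ True = True
W -> (V ^ X) = True -> True = True
Z ^ V = False ^ False = False
(W -> (V ^ X)) ^ (Z ^ V) = True ^ False = True
(Y ^ U) <-> ((W -> (V ^ X)) ^ (Z ^ V)) = True <-> True = True
Z -> ((Y ^ U) <-> ((W -> (V ^ X)) ^ (Z ^ V))) = False -> True = True
((((U -> (W -> Y)) | W) ^ X) -> X) -> (Z -> ((Y ^ U) <-> ((W -> (V ^ X)) ^ (Z ^ V)))) = True -> True = True
W ^ V = True ^ False = True
X | (W ^ V) = True | True = True
Y ^ Z = True ^ False = True
(X | (W ^ V)) ^ (Y ^ Z) = True ^ True = False
(((((U -> (W -> Y)) | W) ^ X) -> X) -> (Z -> ((Y ^ U) <-> ((W -> (V ^ X)) ^ (Z ^ V))))) <-> ((X | (W ^ V)) ^ (Y ^ Z)) = True <-> False = False

False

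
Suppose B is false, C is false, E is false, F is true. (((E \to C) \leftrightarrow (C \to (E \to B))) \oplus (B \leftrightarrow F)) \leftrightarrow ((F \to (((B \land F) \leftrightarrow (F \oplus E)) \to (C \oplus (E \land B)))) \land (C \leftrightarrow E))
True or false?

E \to C = \text{False} \to \text{False} = \text{True}
E \to B = \text{False} \to \text{False} = \text{True}
C \to (E \to B) = \text{False} \to \text{True} = \text{True}
(E \to C) \leftrightarrow (C \to (E \to B)) = \text{True} \leftrightarrow \text{True} = \text{True}
B \leftrightarrow F = \text{False} \leftrightarrow \text{True} = \text{False}
((E \to C) \leftrightarrow (C \to (E \to B))) \oplus (B \leftrightarrow F) = \text{True} \oplus \text{False} = \text{True}
B \land F = \text{False} \land \text{True} = \text{False}
F \oplus E = \text{True} \oplus \text{False} = \text{True}
(B \land F) \leftrightarrow (F \oplus E) = \text{False} \leftrightarrow \text{True} = \text{False}
E \land B = \text{False} \land \text{False} = \text{False}
C \oplus (E \land B) = \text{False} \oplus \text{False} = \text{False}
((B \land F) \leftrightarrow (F \oplus E)) \to (C \oplus (E \land B)) = \text{False} \to \text{False} = \text{True}
F \to (((B \land F) \leftrightarrow (F \oplus E)) \to (C \oplus (E \land B))) = \text{True} \to \text{True} = \text{True}
C \leftrightarrow E = \text{False} \leftrightarrow \text{False} = \text{True}
(F \to (((B \land F) \leftrightarrow (F \oplus E)) \to (C \oplus (E \land B)))) \land (C \leftrightarrow E) = \text{True} \land \text{True} = \text{True}
(((E \to C) \leftrightarrow (C \to (E \to B))) \oplus (B \leftrightarrow F)) \leftrightarrow ((F \to (((B \land F) \leftrightarrow (F \oplus E)) \to (C \oplus (E \land B)))) \land (C \leftrightarrow E)) = \text{True} \leftrightarrow \text{True} = \text{True}

\text{True}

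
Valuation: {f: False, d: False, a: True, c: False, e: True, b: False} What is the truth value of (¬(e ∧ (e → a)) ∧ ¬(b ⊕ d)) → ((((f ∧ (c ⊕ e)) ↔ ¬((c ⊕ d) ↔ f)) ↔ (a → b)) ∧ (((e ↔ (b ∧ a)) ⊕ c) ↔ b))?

e → a = True → True = True
e ∧ (e → a) = True ∧ True = True
¬(e ∧ (e → a)) = ¬True = False
b ⊕ d = False ⊕ False = False
¬(b ⊕ d) = ¬False = True
¬(e ∧ (e → a)) ∧ ¬(b ⊕ d) = False ∧ True = False
c ⊕ e = False ⊕ True = True
f ∧ (c ⊕ e) = False ∧ True = False
c ⊕ d = False ⊕ False = False
(c ⊕ d) ↔ f = False ↔ False = True
¬((c ⊕ d) ↔ f) = ¬True = False
(f ∧ (c ⊕ e)) ↔ ¬((c ⊕ d) ↔ f) = False ↔ False = True
a → b = True → False = False
((f ∧ (c ⊕ e)) ↔ ¬((c ⊕ d) ↔ f)) ↔ (a → b) = True ↔ False = False
b ∧ a = False ∧ True = False
e ↔ (b ∧ a) = True ↔ False = False
(e ↔ (b ∧ a)) ⊕ c = False ⊕ False = False
((e ↔ (b ∧ a)) ⊕ c) ↔ b = False ↔ False = True
(((f ∧ (c ⊕ e)) ↔ ¬((c ⊕ d) ↔ f)) ↔ (a → b)) ∧ (((e ↔ (b ∧ a)) ⊕ c) ↔ b) = False ∧ True = False
(¬(e ∧ (e → a)) ∧ ¬(b ⊕ d)) → ((((f ∧ (c ⊕ e)) ↔ ¬((c ⊕ d) ↔ f)) ↔ (a → b)) ∧ (((e ↔ (b ∧ a)) ⊕ c) ↔ b)) = False → False = True

True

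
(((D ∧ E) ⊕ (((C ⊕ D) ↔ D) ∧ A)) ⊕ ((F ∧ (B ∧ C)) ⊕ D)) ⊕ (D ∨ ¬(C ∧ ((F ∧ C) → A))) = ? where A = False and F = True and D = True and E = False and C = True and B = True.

D ∧ E = True ∧ False = False
C ⊕ D = True ⊕ True = False
(C ⊕ D) ↔ D = False ↔ True = False
((C ⊕ D) ↔ D) ∧ A = False ∧ False = False
(D ∧ E) ⊕ (((C ⊕ D) ↔ D) ∧ A) = False ⊕ False = False
B ∧ C = True ∧ True = True
F ∧ (B ∧ C) = True ∧ True = True
(F ∧ (B ∧ C)) ⊕ D = True ⊕ True = False
((D ∧ E) ⊕ (((C ⊕ D) ↔ D) ∧ A)) ⊕ ((F ∧ (B ∧ C)) ⊕ D) = False ⊕ False = False
F ∧ C = True ∧ True = True
(F ∧ C) → A = True → False = False
C ∧ ((F ∧ C) → A) = True ∧ False = False
¬(C ∧ ((F ∧ C) → A)) = ¬False = True
D ∨ ¬(C ∧ ((F ∧ C) → A)) = True ∨ True = True
(((D ∧ E) ⊕ (((C ⊕ D) ↔ D) ∧ A)) ⊕ ((F ∧ (B ∧ C)) ⊕ D)) ⊕ (D ∨ ¬(C ∧ ((F ∧ C) → A))) = False ⊕ True = True

True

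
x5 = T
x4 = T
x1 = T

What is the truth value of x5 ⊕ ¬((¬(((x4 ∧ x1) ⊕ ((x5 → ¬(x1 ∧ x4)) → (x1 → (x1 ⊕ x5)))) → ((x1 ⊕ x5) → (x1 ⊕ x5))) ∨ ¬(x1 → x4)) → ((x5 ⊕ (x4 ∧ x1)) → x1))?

T

Substituting x5=T, x4=T, x1=T:
x4 ∧ x1 = T ∧ T = T
x1 ∧ x4 = T ∧ T = T
¬(x1 ∧ x4) = ¬T = F
x5 → ¬(x1 ∧ x4) = T → F = F
x1 ⊕ x5 = T ⊕ T = F
x1 → (x1 ⊕ x5) = T → F = F
(x5 → ¬(x1 ∧ x4)) → (x1 → (x1 ⊕ x5)) = F → F = T
(x4 ∧ x1) ⊕ ((x5 → ¬(x1 ∧ x4)) → (x1 → (x1 ⊕ x5))) = T ⊕ T = F
x1 ⊕ x5 = T ⊕ T = F
x1 ⊕ x5 = T ⊕ T = F
(x1 ⊕ x5) → (x1 ⊕ x5) = F → F = T
((x4 ∧ x1) ⊕ ((x5 → ¬(x1 ∧ x4)) → (x1 → (x1 ⊕ x5)))) → ((x1 ⊕ x5) → (x1 ⊕ x5)) = F → T = T
¬(((x4 ∧ x1) ⊕ ((x5 → ¬(x1 ∧ x4)) → (x1 → (x1 ⊕ x5)))) → ((x1 ⊕ x5) → (x1 ⊕ x5))) = ¬T = F
x1 → x4 = T → T = T
¬(x1 → x4) = ¬T = F
¬(((x4 ∧ x1) ⊕ ((x5 → ¬(x1 ∧ x4)) → (x1 → (x1 ⊕ x5)))) → ((x1 ⊕ x5) → (x1 ⊕ x5))) ∨ ¬(x1 → x4) = F ∨ F = F
x4 ∧ x1 = T ∧ T = T
x5 ⊕ (x4 ∧ x1) = T ⊕ T = F
(x5 ⊕ (x4 ∧ x1)) → x1 = F → T = T
(¬(((x4 ∧ x1) ⊕ ((x5 → ¬(x1 ∧ x4)) → (x1 → (x1 ⊕ x5)))) → ((x1 ⊕ x5) → (x1 ⊕ x5))) ∨ ¬(x1 → x4)) → ((x5 ⊕ (x4 ∧ x1)) → x1) = F → T = T
¬((¬(((x4 ∧ x1) ⊕ ((x5 → ¬(x1 ∧ x4)) → (x1 → (x1 ⊕ x5)))) → ((x1 ⊕ x5) → (x1 ⊕ x5))) ∨ ¬(x1 → x4)) → ((x5 ⊕ (x4 ∧ x1)) → x1)) = ¬T = F
x5 ⊕ ¬((¬(((x4 ∧ x1) ⊕ ((x5 → ¬(x1 ∧ x4)) → (x1 → (x1 ⊕ x5)))) → ((x1 ⊕ x5) → (x1 ⊕ x5))) ∨ ¬(x1 → x4)) → ((x5 ⊕ (x4 ∧ x1)) → x1)) = T ⊕ F = T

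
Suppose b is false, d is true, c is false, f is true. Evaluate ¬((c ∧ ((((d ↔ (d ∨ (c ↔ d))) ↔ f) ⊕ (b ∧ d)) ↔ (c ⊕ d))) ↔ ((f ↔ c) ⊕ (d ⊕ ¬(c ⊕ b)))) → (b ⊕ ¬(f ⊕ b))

True

c ↔ d = False ↔ True = False
d ∨ (c ↔ d) = True ∨ False = True
d ↔ (d ∨ (c ↔ d)) = True ↔ True = True
(d ↔ (d ∨ (c ↔ d))) ↔ f = True ↔ True = True
b ∧ d = False ∧ True = False
((d ↔ (d ∨ (c ↔ d))) ↔ f) ⊕ (b ∧ d) = True ⊕ False = True
c ⊕ d = False ⊕ True = True
(((d ↔ (d ∨ (c ↔ d))) ↔ f) ⊕ (b ∧ d)) ↔ (c ⊕ d) = True ↔ True = True
c ∧ ((((d ↔ (d ∨ (c ↔ d))) ↔ f) ⊕ (b ∧ d)) ↔ (c ⊕ d)) = False ∧ True = False
f ↔ c = True ↔ False = False
c ⊕ b = False ⊕ False = False
¬(c ⊕ b) = ¬False = True
d ⊕ ¬(c ⊕ b) = True ⊕ True = False
(f ↔ c) ⊕ (d ⊕ ¬(c ⊕ b)) = False ⊕ False = False
(c ∧ ((((d ↔ (d ∨ (c ↔ d))) ↔ f) ⊕ (b ∧ d)) ↔ (c ⊕ d))) ↔ ((f ↔ c) ⊕ (d ⊕ ¬(c ⊕ b))) = False ↔ False = True
¬((c ∧ ((((d ↔ (d ∨ (c ↔ d))) ↔ f) ⊕ (b ∧ d)) ↔ (c ⊕ d))) ↔ ((f ↔ c) ⊕ (d ⊕ ¬(c ⊕ b)))) = ¬True = False
f ⊕ b = True ⊕ False = True
¬(f ⊕ b) = ¬True = False
b ⊕ ¬(f ⊕ b) = False ⊕ False = False
¬((c ∧ ((((d ↔ (d ∨ (c ↔ d))) ↔ f) ⊕ (b ∧ d)) ↔ (c ⊕ d))) ↔ ((f ↔ c) ⊕ (d ⊕ ¬(c ⊕ b)))) → (b ⊕ ¬(f ⊕ b)) = False → False = True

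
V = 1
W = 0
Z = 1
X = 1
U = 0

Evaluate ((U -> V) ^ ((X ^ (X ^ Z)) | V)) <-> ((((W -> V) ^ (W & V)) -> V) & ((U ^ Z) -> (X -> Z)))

0

U -> V = 0 -> 1 = 1
X ^ Z = 1 ^ 1 = 0
X ^ (X ^ Z) = 1 ^ 0 = 1
(X ^ (X ^ Z)) | V = 1 | 1 = 1
(U -> V) ^ ((X ^ (X ^ Z)) | V) = 1 ^ 1 = 0
W -> V = 0 -> 1 = 1
W & V = 0 & 1 = 0
(W -> V) ^ (W & V) = 1 ^ 0 = 1
((W -> V) ^ (W & V)) -> V = 1 -> 1 = 1
U ^ Z = 0 ^ 1 = 1
X -> Z = 1 -> 1 = 1
(U ^ Z) -> (X -> Z) = 1 -> 1 = 1
(((W -> V) ^ (W & V)) -> V) & ((U ^ Z) -> (X -> Z)) = 1 & 1 = 1
((U -> V) ^ ((X ^ (X ^ Z)) | V)) <-> ((((W -> V) ^ (W & V)) -> V) & ((U ^ Z) -> (X -> Z))) = 0 <-> 1 = 0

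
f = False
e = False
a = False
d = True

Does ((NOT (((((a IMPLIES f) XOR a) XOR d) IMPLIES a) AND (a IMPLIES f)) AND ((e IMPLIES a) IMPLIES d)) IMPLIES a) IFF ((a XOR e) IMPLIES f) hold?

True

a IMPLIES f = False IMPLIES False = True
(a IMPLIES f) XOR a = True XOR False = True
((a IMPLIES f) XOR a) XOR d = True XOR True = False
(((a IMPLIES f) XOR a) XOR d) IMPLIES a = False IMPLIES False = True
a IMPLIES f = False IMPLIES False = True
((((a IMPLIES f) XOR a) XOR d) IMPLIES a) AND (a IMPLIES f) = True AND True = True
NOT (((((a IMPLIES f) XOR a) XOR d) IMPLIES a) AND (a IMPLIES f)) = NOT True = False
e IMPLIES a = False IMPLIES False = True
(e IMPLIES a) IMPLIES d = True IMPLIES True = True
NOT (((((a IMPLIES f) XOR a) XOR d) IMPLIES a) AND (a IMPLIES f)) AND ((e IMPLIES a) IMPLIES d) = False AND True = False
(NOT (((((a IMPLIES f) XOR a) XOR d) IMPLIES a) AND (a IMPLIES f)) AND ((e IMPLIES a) IMPLIES d)) IMPLIES a = False IMPLIES False = True
a XOR e = False XOR False = False
(a XOR e) IMPLIES f = False IMPLIES False = True
((NOT (((((a IMPLIES f) XOR a) XOR d) IMPLIES a) AND (a IMPLIES f)) AND ((e IMPLIES a) IMPLIES d)) IMPLIES a) IFF ((a XOR e) IMPLIES f) = True IFF True = True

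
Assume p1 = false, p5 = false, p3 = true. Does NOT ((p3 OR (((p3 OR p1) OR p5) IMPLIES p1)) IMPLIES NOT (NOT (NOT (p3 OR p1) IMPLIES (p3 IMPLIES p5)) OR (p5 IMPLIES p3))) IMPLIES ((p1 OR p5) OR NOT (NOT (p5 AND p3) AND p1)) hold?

p3 OR p1 = true OR false = true
(p3 OR p1) OR p5 = true OR false = true
((p3 OR p1) OR p5) IMPLIES p1 = true IMPLIES false = false
p3 OR (((p3 OR p1) OR p5) IMPLIES p1) = true OR false = true
p3 OR p1 = true OR false = true
NOT (p3 OR p1) = NOT true = false
p3 IMPLIES p5 = true IMPLIES false = false
NOT (p3 OR p1) IMPLIES (p3 IMPLIES p5) = false IMPLIES false = true
NOT (NOT (p3 OR p1) IMPLIES (p3 IMPLIES p5)) = NOT true = false
p5 IMPLIES p3 = false IMPLIES true = true
NOT (NOT (p3 OR p1) IMPLIES (p3 IMPLIES p5)) OR (p5 IMPLIES p3) = false OR true = true
NOT (NOT (NOT (p3 OR p1) IMPLIES (p3 IMPLIES p5)) OR (p5 IMPLIES p3)) = NOT true = false
(p3 OR (((p3 OR p1) OR p5) IMPLIES p1)) IMPLIES NOT (NOT (NOT (p3 OR p1) IMPLIES (p3 IMPLIES p5)) OR (p5 IMPLIES p3)) = true IMPLIES false = false
NOT ((p3 OR (((p3 OR p1) OR p5) IMPLIES p1)) IMPLIES NOT (NOT (NOT (p3 OR p1) IMPLIES (p3 IMPLIES p5)) OR (p5 IMPLIES p3))) = NOT false = true
p1 OR p5 = false OR false = false
p5 AND p3 = false AND true = false
NOT (p5 AND p3) = NOT false = true
NOT (p5 AND p3) AND p1 = true AND false = false
NOT (NOT (p5 AND p3) AND p1) = NOT false = true
(p1 OR p5) OR NOT (NOT (p5 AND p3) AND p1) = false OR true = true
NOT ((p3 OR (((p3 OR p1) OR p5) IMPLIES p1)) IMPLIES NOT (NOT (NOT (p3 OR p1) IMPLIES (p3 IMPLIES p5)) OR (p5 IMPLIES p3))) IMPLIES ((p1 OR p5) OR NOT (NOT (p5 AND p3) AND p1)) = true IMPLIES true = true

true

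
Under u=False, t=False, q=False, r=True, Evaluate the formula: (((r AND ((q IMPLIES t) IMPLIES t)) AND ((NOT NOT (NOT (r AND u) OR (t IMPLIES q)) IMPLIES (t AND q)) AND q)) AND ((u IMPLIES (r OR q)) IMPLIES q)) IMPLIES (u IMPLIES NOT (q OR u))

q IMPLIES t = False IMPLIES False = True
(q IMPLIES t) IMPLIES t = True IMPLIES False = False
r AND ((q IMPLIES t) IMPLIES t) = True AND False = False
r AND u = True AND False = False
NOT (r AND u) = NOT False = True
t IMPLIES q = False IMPLIES False = True
NOT (r AND u) OR (t IMPLIES q) = True OR True = True
NOT (NOT (r AND u) OR (t IMPLIES q)) = NOT True = False
NOT NOT (NOT (r AND u) OR (t IMPLIES q)) = NOT False = True
t AND q = False AND False = False
NOT NOT (NOT (r AND u) OR (t IMPLIES q)) IMPLIES (t AND q) = True IMPLIES False = False
(NOT NOT (NOT (r AND u) OR (t IMPLIES q)) IMPLIES (t AND q)) AND q = False AND False = False
(r AND ((q IMPLIES t) IMPLIES t)) AND ((NOT NOT (NOT (r AND u) OR (t IMPLIES q)) IMPLIES (t AND q)) AND q) = False AND False = False
r OR q = True OR False = True
u IMPLIES (r OR q) = False IMPLIES True = True
(u IMPLIES (r OR q)) IMPLIES q = True IMPLIES False = False
((r AND ((q IMPLIES t) IMPLIES t)) AND ((NOT NOT (NOT (r AND u) OR (t IMPLIES q)) IMPLIES (t AND q)) AND q)) AND ((u IMPLIES (r OR q)) IMPLIES q) = False AND False = False
q OR u = False OR False = False
NOT (q OR u) = NOT False = True
u IMPLIES NOT (q OR u) = False IMPLIES True = True
(((r AND ((q IMPLIES t) IMPLIES t)) AND ((NOT NOT (NOT (r AND u) OR (t IMPLIES q)) IMPLIES (t AND q)) AND q)) AND ((u IMPLIES (r OR q)) IMPLIES q)) IMPLIES (u IMPLIES NOT (q OR u)) = False IMPLIES True = True

True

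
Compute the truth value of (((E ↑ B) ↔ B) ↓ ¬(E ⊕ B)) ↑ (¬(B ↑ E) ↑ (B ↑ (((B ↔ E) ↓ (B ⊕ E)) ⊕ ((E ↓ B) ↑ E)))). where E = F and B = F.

T

Substituting E=F, B=F:
E ↑ B = F ↑ F = T
(E ↑ B) ↔ B = T ↔ F = F
E ⊕ B = F ⊕ F = F
¬(E ⊕ B) = ¬F = T
((E ↑ B) ↔ B) ↓ ¬(E ⊕ B) = F ↓ T = F
B ↑ E = F ↑ F = T
¬(B ↑ E) = ¬T = F
B ↔ E = F ↔ F = T
B ⊕ E = F ⊕ F = F
(B ↔ E) ↓ (B ⊕ E) = T ↓ F = F
E ↓ B = F ↓ F = T
(E ↓ B) ↑ E = T ↑ F = T
((B ↔ E) ↓ (B ⊕ E)) ⊕ ((E ↓ B) ↑ E) = F ⊕ T = T
B ↑ (((B ↔ E) ↓ (B ⊕ E)) ⊕ ((E ↓ B) ↑ E)) = F ↑ T = T
¬(B ↑ E) ↑ (B ↑ (((B ↔ E) ↓ (B ⊕ E)) ⊕ ((E ↓ B) ↑ E))) = F ↑ T = T
(((E ↑ B) ↔ B) ↓ ¬(E ⊕ B)) ↑ (¬(B ↑ E) ↑ (B ↑ (((B ↔ E) ↓ (B ⊕ E)) ⊕ ((E ↓ B) ↑ E)))) = F ↑ T = T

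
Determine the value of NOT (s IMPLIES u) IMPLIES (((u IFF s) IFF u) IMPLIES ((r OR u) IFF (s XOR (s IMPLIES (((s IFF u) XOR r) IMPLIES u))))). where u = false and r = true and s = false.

true

Substituting u=false, r=true, s=false:
s IMPLIES u = false IMPLIES false = true
NOT (s IMPLIES u) = NOT true = false
u IFF s = false IFF false = true
(u IFF s) IFF u = true IFF false = false
r OR u = true OR false = true
s IFF u = false IFF false = true
(s IFF u) XOR r = true XOR true = false
((s IFF u) XOR r) IMPLIES u = false IMPLIES false = true
s IMPLIES (((s IFF u) XOR r) IMPLIES u) = false IMPLIES true = true
s XOR (s IMPLIES (((s IFF u) XOR r) IMPLIES u)) = false XOR true = true
(r OR u) IFF (s XOR (s IMPLIES (((s IFF u) XOR r) IMPLIES u))) = true IFF true = true
((u IFF s) IFF u) IMPLIES ((r OR u) IFF (s XOR (s IMPLIES (((s IFF u) XOR r) IMPLIES u)))) = false IMPLIES true = true
NOT (s IMPLIES u) IMPLIES (((u IFF s) IFF u) IMPLIES ((r OR u) IFF (s XOR (s IMPLIES (((s IFF u) XOR r) IMPLIES u))))) = false IMPLIES true = true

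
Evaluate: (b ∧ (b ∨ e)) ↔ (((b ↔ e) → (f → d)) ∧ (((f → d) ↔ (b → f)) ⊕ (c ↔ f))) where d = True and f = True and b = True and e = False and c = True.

False

b ∨ e = True ∨ False = True
b ∧ (b ∨ e) = True ∧ True = True
b ↔ e = True ↔ False = False
f → d = True → True = True
(b ↔ e) → (f → d) = False → True = True
f → d = True → True = True
b → f = True → True = True
(f → d) ↔ (b → f) = True ↔ True = True
c ↔ f = True ↔ True = True
((f → d) ↔ (b → f)) ⊕ (c ↔ f) = True ⊕ True = False
((b ↔ e) → (f → d)) ∧ (((f → d) ↔ (b → f)) ⊕ (c ↔ f)) = True ∧ False = False
(b ∧ (b ∨ e)) ↔ (((b ↔ e) → (f → d)) ∧ (((f → d) ↔ (b → f)) ⊕ (c ↔ f))) = True ↔ False = False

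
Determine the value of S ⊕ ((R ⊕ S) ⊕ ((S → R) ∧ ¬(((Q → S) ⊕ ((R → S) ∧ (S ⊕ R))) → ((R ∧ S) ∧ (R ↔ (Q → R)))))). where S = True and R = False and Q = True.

False

R ⊕ S = False ⊕ True = True
S → R = True → False = False
Q → S = True → True = True
R → S = False → True = True
S ⊕ R = True ⊕ False = True
(R → S) ∧ (S ⊕ R) = True ∧ True = True
(Q → S) ⊕ ((R → S) ∧ (S ⊕ R)) = True ⊕ True = False
R ∧ S = False ∧ True = False
Q → R = True → False = False
R ↔ (Q → R) = False ↔ False = True
(R ∧ S) ∧ (R ↔ (Q → R)) = False ∧ True = False
((Q → S) ⊕ ((R → S) ∧ (S ⊕ R))) → ((R ∧ S) ∧ (R ↔ (Q → R))) = False → False = True
¬(((Q → S) ⊕ ((R → S) ∧ (S ⊕ R))) → ((R ∧ S) ∧ (R ↔ (Q → R)))) = ¬True = False
(S → R) ∧ ¬(((Q → S) ⊕ ((R → S) ∧ (S ⊕ R))) → ((R ∧ S) ∧ (R ↔ (Q → R)))) = False ∧ False = False
(R ⊕ S) ⊕ ((S → R) ∧ ¬(((Q → S) ⊕ ((R → S) ∧ (S ⊕ R))) → ((R ∧ S) ∧ (R ↔ (Q → R))))) = True ⊕ False = True
S ⊕ ((R ⊕ S) ⊕ ((S → R) ∧ ¬(((Q → S) ⊕ ((R → S) ∧ (S ⊕ R))) → ((R ∧ S) ∧ (R ↔ (Q → R)))))) = True ⊕ True = False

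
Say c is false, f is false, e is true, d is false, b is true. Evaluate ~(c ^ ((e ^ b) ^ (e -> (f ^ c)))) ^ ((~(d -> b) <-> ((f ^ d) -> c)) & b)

e ^ b = True ^ True = False
f ^ c = False ^ False = False
e -> (f ^ c) = True -> False = False
(e ^ b) ^ (e -> (f ^ c)) = False ^ False = False
c ^ ((e ^ b) ^ (e -> (f ^ c))) = False ^ False = False
~(c ^ ((e ^ b) ^ (e -> (f ^ c)))) = ~False = True
d -> b = False -> True = True
~(d -> b) = ~True = False
f ^ d = False ^ False = False
(f ^ d) -> c = False -> False = True
~(d -> b) <-> ((f ^ d) -> c) = False <-> True = False
(~(d -> b) <-> ((f ^ d) -> c)) & b = False & True = False
~(c ^ ((e ^ b) ^ (e -> (f ^ c)))) ^ ((~(d -> b) <-> ((f ^ d) -> c)) & b) = True ^ False = True

True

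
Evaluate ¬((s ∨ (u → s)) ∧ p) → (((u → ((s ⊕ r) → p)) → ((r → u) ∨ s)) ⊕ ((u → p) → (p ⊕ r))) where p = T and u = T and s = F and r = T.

T

u → s = T → F = F
s ∨ (u → s) = F ∨ F = F
(s ∨ (u → s)) ∧ p = F ∧ T = F
¬((s ∨ (u → s)) ∧ p) = ¬F = T
s ⊕ r = F ⊕ T = T
(s ⊕ r) → p = T → T = T
u → ((s ⊕ r) → p) = T → T = T
r → u = T → T = T
(r → u) ∨ s = T ∨ F = T
(u → ((s ⊕ r) → p)) → ((r → u) ∨ s) = T → T = T
u → p = T → T = T
p ⊕ r = T ⊕ T = F
(u → p) → (p ⊕ r) = T → F = F
((u → ((s ⊕ r) → p)) → ((r → u) ∨ s)) ⊕ ((u → p) → (p ⊕ r)) = T ⊕ F = T
¬((s ∨ (u → s)) ∧ p) → (((u → ((s ⊕ r) → p)) → ((r → u) ∨ s)) ⊕ ((u → p) → (p ⊕ r))) = T → T = T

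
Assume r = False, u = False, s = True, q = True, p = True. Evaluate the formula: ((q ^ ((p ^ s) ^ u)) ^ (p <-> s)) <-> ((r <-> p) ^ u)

True

p ^ s = True ^ True = False
(p ^ s) ^ u = False ^ False = False
q ^ ((p ^ s) ^ u) = True ^ False = True
p <-> s = True <-> True = True
(q ^ ((p ^ s) ^ u)) ^ (p <-> s) = True ^ True = False
r <-> p = False <-> True = False
(r <-> p) ^ u = False ^ False = False
((q ^ ((p ^ s) ^ u)) ^ (p <-> s)) <-> ((r <-> p) ^ u) = False <-> False = True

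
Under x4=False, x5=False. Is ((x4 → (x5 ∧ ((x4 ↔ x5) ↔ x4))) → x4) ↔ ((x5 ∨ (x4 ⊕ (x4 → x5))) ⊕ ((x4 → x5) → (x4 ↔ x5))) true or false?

True

Substituting x4=False, x5=False:
x4 ↔ x5 = False ↔ False = True
(x4 ↔ x5) ↔ x4 = True ↔ False = False
x5 ∧ ((x4 ↔ x5) ↔ x4) = False ∧ False = False
x4 → (x5 ∧ ((x4 ↔ x5) ↔ x4)) = False → False = True
(x4 → (x5 ∧ ((x4 ↔ x5) ↔ x4))) → x4 = True → False = False
x4 → x5 = False → False = True
x4 ⊕ (x4 → x5) = False ⊕ True = True
x5 ∨ (x4 ⊕ (x4 → x5)) = False ∨ True = True
x4 → x5 = False → False = True
x4 ↔ x5 = False ↔ False = True
(x4 → x5) → (x4 ↔ x5) = True → True = True
(x5 ∨ (x4 ⊕ (x4 → x5))) ⊕ ((x4 → x5) → (x4 ↔ x5)) = True ⊕ True = False
((x4 → (x5 ∧ ((x4 ↔ x5) ↔ x4))) → x4) ↔ ((x5 ∨ (x4 ⊕ (x4 → x5))) ⊕ ((x4 → x5) → (x4 ↔ x5))) = False ↔ False = True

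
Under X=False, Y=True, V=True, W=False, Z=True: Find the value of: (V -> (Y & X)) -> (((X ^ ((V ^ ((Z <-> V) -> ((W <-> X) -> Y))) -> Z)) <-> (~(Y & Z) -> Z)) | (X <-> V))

True

Y & X = True & False = False
V -> (Y & X) = True -> False = False
Z <-> V = True <-> True = True
W <-> X = False <-> False = True
(W <-> X) -> Y = True -> True = True
(Z <-> V) -> ((W <-> X) -> Y) = True -> True = True
V ^ ((Z <-> V) -> ((W <-> X) -> Y)) = True ^ True = False
(V ^ ((Z <-> V) -> ((W <-> X) -> Y))) -> Z = False -> True = True
X ^ ((V ^ ((Z <-> V) -> ((W <-> X) -> Y))) -> Z) = False ^ True = True
Y & Z = True & True = True
~(Y & Z) = ~True = False
~(Y & Z) -> Z = False -> True = True
(X ^ ((V ^ ((Z <-> V) -> ((W <-> X) -> Y))) -> Z)) <-> (~(Y & Z) -> Z) = True <-> True = True
X <-> V = False <-> True = False
((X ^ ((V ^ ((Z <-> V) -> ((W <-> X) -> Y))) -> Z)) <-> (~(Y & Z) -> Z)) | (X <-> V) = True | False = True
(V -> (Y & X)) -> (((X ^ ((V ^ ((Z <-> V) -> ((W <-> X) -> Y))) -> Z)) <-> (~(Y & Z) -> Z)) | (X <-> V)) = False -> True = True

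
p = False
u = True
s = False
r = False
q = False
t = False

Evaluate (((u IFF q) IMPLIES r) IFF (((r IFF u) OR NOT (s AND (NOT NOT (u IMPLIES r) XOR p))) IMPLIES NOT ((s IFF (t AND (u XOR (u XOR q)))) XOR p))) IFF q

True

u IFF q = True IFF False = False
(u IFF q) IMPLIES r = False IMPLIES False = True
r IFF u = False IFF True = False
u IMPLIES r = True IMPLIES False = False
NOT (u IMPLIES r) = NOT False = True
NOT NOT (u IMPLIES r) = NOT True = False
NOT NOT (u IMPLIES r) XOR p = False XOR False = False
s AND (NOT NOT (u IMPLIES r) XOR p) = False AND False = False
NOT (s AND (NOT NOT (u IMPLIES r) XOR p)) = NOT False = True
(r IFF u) OR NOT (s AND (NOT NOT (u IMPLIES r) XOR p)) = False OR True = True
u XOR q = True XOR False = True
u XOR (u XOR q) = True XOR True = False
t AND (u XOR (u XOR q)) = False AND False = False
s IFF (t AND (u XOR (u XOR q))) = False IFF False = True
(s IFF (t AND (u XOR (u XOR q)))) XOR p = True XOR False = True
NOT ((s IFF (t AND (u XOR (u XOR q)))) XOR p) = NOT True = False
((r IFF u) OR NOT (s AND (NOT NOT (u IMPLIES r) XOR p))) IMPLIES NOT ((s IFF (t AND (u XOR (u XOR q)))) XOR p) = True IMPLIES False = False
((u IFF q) IMPLIES r) IFF (((r IFF u) OR NOT (s AND (NOT NOT (u IMPLIES r) XOR p))) IMPLIES NOT ((s IFF (t AND (u XOR (u XOR q)))) XOR p)) = True IFF False = False
(((u IFF q) IMPLIES r) IFF (((r IFF u) OR NOT (s AND (NOT NOT (u IMPLIES r) XOR p))) IMPLIES NOT ((s IFF (t AND (u XOR (u XOR q)))) XOR p))) IFF q = False IFF False = True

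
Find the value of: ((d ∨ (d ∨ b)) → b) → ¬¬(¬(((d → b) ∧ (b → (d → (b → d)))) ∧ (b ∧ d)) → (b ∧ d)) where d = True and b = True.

True

Substituting d=True, b=True:
d ∨ b = True ∨ True = True
d ∨ (d ∨ b) = True ∨ True = True
(d ∨ (d ∨ b)) → b = True → True = True
d → b = True → True = True
b → d = True → True = True
d → (b → d) = True → True = True
b → (d → (b → d)) = True → True = True
(d → b) ∧ (b → (d → (b → d))) = True ∧ True = True
b ∧ d = True ∧ True = True
((d → b) ∧ (b → (d → (b → d)))) ∧ (b ∧ d) = True ∧ True = True
¬(((d → b) ∧ (b → (d → (b → d)))) ∧ (b ∧ d)) = ¬True = False
b ∧ d = True ∧ True = True
¬(((d → b) ∧ (b → (d → (b → d)))) ∧ (b ∧ d)) → (b ∧ d) = False → True = True
¬(¬(((d → b) ∧ (b → (d → (b → d)))) ∧ (b ∧ d)) → (b ∧ d)) = ¬True = False
¬¬(¬(((d → b) ∧ (b → (d → (b → d)))) ∧ (b ∧ d)) → (b ∧ d)) = ¬False = True
((d ∨ (d ∨ b)) → b) → ¬¬(¬(((d → b) ∧ (b → (d → (b → d)))) ∧ (b ∧ d)) → (b ∧ d)) = True → True = True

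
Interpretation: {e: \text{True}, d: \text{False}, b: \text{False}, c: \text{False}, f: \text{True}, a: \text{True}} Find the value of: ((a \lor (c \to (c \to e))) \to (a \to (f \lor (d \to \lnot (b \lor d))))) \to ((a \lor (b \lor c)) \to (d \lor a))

c \to e = \text{False} \to \text{True} = \text{True}
c \to (c \to e) = \text{False} \to \text{True} = \text{True}
a \lor (c \to (c \to e)) = \text{True} \lor \text{True} = \text{True}
b \lor d = \text{False} \lor \text{False} = \text{False}
\lnot (b \lor d) = \lnot \text{False} = \text{True}
d \to \lnot (b \lor d) = \text{False} \to \text{True} = \text{True}
f \lor (d \to \lnot (b \lor d)) = \text{True} \lor \text{True} = \text{True}
a \to (f \lor (d \to \lnot (b \lor d))) = \text{True} \to \text{True} = \text{True}
(a \lor (c \to (c \to e))) \to (a \to (f \lor (d \to \lnot (b \lor d)))) = \text{True} \to \text{True} = \text{True}
b \lor c = \text{False} \lor \text{False} = \text{False}
a \lor (b \lor c) = \text{True} \lor \text{False} = \text{True}
d \lor a = \text{False} \lor \text{True} = \text{True}
(a \lor (b \lor c)) \to (d \lor a) = \text{True} \to \text{True} = \text{True}
((a \lor (c \to (c \to e))) \to (a \to (f \lor (d \to \lnot (b \lor d))))) \to ((a \lor (b \lor c)) \to (d \lor a)) = \text{True} \to \text{True} = \text{True}

\text{True}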